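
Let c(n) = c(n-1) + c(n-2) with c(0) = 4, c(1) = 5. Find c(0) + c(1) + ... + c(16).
Computing the sequence terms: 4, 5, 9, 14, 23, 37, 60, 97, 157, 254, 411, 665, 1076, 1741, 2817, 4558, 7375
Adding these values together:

19303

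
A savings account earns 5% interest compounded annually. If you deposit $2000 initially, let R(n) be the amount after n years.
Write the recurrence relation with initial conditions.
Each year the balance grows by 5%, i.e. is multiplied by 1 + 5/100 = 1.05, so R(n) = 1.05 × R(n-1). The initial deposit gives R(0) = 2000.
Unrolling gives the closed form R(n) = 2000 × (1.05)ⁿ.

R(n) = 1.05 × R(n-1), R(0) = 2000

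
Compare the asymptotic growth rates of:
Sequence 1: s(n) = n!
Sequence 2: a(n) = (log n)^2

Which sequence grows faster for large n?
Comparing growth rates:
Growth-rate hierarchy: log n ≺ any polynomial ≺ any exponential cⁿ (c>1) ≺ n! ≺ nⁿ.
factorial dominates polylogarithmic (log n)^2 asymptotically.

s(n) grows faster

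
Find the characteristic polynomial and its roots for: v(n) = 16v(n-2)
Substitute v(n) = rⁿ and divide through by rⁿ⁻²: r² - 16 = 0
Factor: (r + 4)(r - 4) = 0, so r = -4, 4.
General solution: v(n) = A·(-4)ⁿ + B·4ⁿ

Characteristic: r² - 16 = 0, Roots: r = -4, 4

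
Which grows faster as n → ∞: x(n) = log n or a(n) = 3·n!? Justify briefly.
Comparing growth rates:
Growth-rate hierarchy: log n ≺ any polynomial ≺ any exponential cⁿ (c>1) ≺ n! ≺ nⁿ.
factorial dominates logarithmic asymptotically.

a(n) grows faster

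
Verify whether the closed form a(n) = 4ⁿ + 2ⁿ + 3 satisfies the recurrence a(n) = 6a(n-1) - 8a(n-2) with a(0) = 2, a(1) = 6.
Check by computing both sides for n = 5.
From the recurrence with a(0) = 2, a(1) = 6:
  a(0) = 2, a(1) = 6, a(2) = 20, a(3) = 72, a(4) = 272, a(5) = 1056
  so the recurrence gives a(5) = 1056.
From the proposed closed form a(n) = 4ⁿ + 2ⁿ + 3:
  a(5) = 1059.
The recurrence gives 1056 but the closed form gives 1059, so the closed form does not satisfy the recurrence.

No, the closed form is incorrect.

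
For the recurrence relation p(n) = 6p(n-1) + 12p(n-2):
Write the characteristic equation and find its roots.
Substitute p(n) = rⁿ and divide through by rⁿ⁻²: r² - 6r - 12 = 0
Discriminant: 6² + 4·12 = 84, not a perfect square, so by the quadratic formula r = (6 ± √84)/2.
General solution: p(n) = A·r₁ⁿ + B·r₂ⁿ where r₁,r₂ = (6 ± √84)/2

Characteristic: r² - 6r - 12 = 0, Roots: r = (6 ± √84)/2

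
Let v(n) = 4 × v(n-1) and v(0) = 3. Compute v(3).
Computing step by step:
v(0) = 3
v(1) = 4 × 3 = 12
v(2) = 4 × 12 = 48
v(3) = 4 × 48 = 192

192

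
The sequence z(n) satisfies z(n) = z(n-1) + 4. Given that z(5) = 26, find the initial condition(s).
z(5) = z(0) + 5·4, so z(0) = 26 - 20 = 6.

z(0) = 6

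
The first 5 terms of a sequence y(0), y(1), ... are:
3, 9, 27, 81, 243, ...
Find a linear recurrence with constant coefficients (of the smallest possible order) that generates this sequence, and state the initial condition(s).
Look for the lowest-order linear relation among consecutive terms.
Observation: each term is 3× the previous.
Check at n=2: 3·9 = 27. ✓

y(n) = 3 × y(n-1), y(0) = 3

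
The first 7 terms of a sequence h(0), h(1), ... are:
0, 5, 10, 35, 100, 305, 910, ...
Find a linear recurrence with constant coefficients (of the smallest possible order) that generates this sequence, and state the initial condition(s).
Look for the lowest-order linear relation among consecutive terms.
Observation: h(n) - 2·h(n-1) - (3)·h(n-2) = 0 holds for the shown terms, and no order-1 relation h(n) = α·h(n-1) + β fits.
Check at n=3: 2·10 + (3)·5 = 35. ✓

h(n) = 2h(n-1) + 3h(n-2), h(0) = 0, h(1) = 5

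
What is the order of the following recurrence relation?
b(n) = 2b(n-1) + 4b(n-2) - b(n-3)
The order is the largest lag k for which b(n-k) appears. Here the deepest term is b(n-3), so the order is 3.

Order 3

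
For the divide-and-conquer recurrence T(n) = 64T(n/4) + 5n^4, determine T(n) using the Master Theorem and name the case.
Master Theorem template: T(n) = a·T(n/b) + f(n).
Here: a=64, b=4, f(n)=5n^4
Compute log_b(a) = log_4(64) = 3.
f(n) = 5n^4 = Ω(n^(3+ε)) with ε = 1, and the regularity condition holds (a·f(n/b) = (a/b^4)·f(n) with a/b^4 = 4^-1 < 1). Case 3: T(n) = Θ(f(n)) = Θ(n^4).

Case 3: T(n) = Θ(n^4)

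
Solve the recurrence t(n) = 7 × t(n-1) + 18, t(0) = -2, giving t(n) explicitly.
Recurrence: t(n) = 7 × t(n-1) + 18, initial: t(0) = -2.
Try t(n) = A·7ⁿ + C. Substituting: A·7ⁿ + C = 7(A·7ⁿ⁻¹ + C) + 18 = A·7ⁿ + 7C + 18, so C = 7C + 18, giving C = -3. Then t(0) = A - 3 = -2 gives A = 1.

t(n) = 7ⁿ - 3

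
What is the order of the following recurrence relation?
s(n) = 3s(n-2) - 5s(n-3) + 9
The order is the largest lag k for which s(n-k) appears. Here the deepest term is s(n-3) (the 9 term is non-homogeneous and does not affect the order), so the order is 3.

Order 3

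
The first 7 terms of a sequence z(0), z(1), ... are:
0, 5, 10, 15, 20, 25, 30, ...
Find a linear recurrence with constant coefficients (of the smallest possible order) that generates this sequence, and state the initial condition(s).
Look for the lowest-order linear relation among consecutive terms.
Observation: consecutive differences are constant (= 5).
Check at n=2: 1·5 + 5 = 10. ✓

z(n) = z(n-1) + 5, z(0) = 0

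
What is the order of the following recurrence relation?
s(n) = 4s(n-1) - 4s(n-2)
The order is the largest lag k for which s(n-k) appears. Here the deepest term is s(n-2), so the order is 2.

Order 2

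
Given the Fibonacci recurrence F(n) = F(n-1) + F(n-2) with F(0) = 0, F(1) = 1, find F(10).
Computing the sequence terms:
0, 1, 1, 2, 3, 5, 8, 13, 21, 34, 55

55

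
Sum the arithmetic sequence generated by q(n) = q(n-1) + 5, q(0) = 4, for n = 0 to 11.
Computing the sequence terms: 4, 9, 14, 19, 24, 29, 34, 39, 44, 49, 54, 59
Adding these values together:

378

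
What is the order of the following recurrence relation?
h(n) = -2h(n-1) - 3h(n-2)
The order is the largest lag k for which h(n-k) appears. Here the deepest term is h(n-2), so the order is 2.

Order 2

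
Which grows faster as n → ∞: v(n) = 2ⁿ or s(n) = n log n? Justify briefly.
Comparing growth rates:
Growth-rate hierarchy: log n ≺ any polynomial ≺ any exponential cⁿ (c>1) ≺ n! ≺ nⁿ.
exponential base 2 dominates polynomial degree 1 (with log factor) asymptotically.

v(n) grows faster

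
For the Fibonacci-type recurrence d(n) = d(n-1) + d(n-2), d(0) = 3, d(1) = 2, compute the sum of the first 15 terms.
Computing the sequence terms: 3, 2, 5, 7, 12, 19, 31, 50, 81, 131, 212, 343, 555, 898, 1453
Adding these values together:

3802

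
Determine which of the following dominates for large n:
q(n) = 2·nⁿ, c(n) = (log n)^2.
Comparing growth rates:
Growth-rate hierarchy: log n ≺ any polynomial ≺ any exponential cⁿ (c>1) ≺ n! ≺ nⁿ.
super-exponential nⁿ dominates polylogarithmic (log n)^2 asymptotically.

q(n) grows faster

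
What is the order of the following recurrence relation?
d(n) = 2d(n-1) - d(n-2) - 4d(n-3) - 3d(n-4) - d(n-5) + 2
The order is the largest lag k for which d(n-k) appears. Here the deepest term is d(n-5) (the 2 term is non-homogeneous and does not affect the order), so the order is 5.

Order 5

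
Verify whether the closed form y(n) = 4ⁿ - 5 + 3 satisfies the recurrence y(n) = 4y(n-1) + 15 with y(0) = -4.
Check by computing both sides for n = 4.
From the recurrence with y(0) = -4:
  y(0) = -4, y(1) = -1, y(2) = 11, y(3) = 59, y(4) = 251
  so the recurrence gives y(4) = 251.
From the proposed closed form y(n) = 4ⁿ - 5 + 3:
  y(4) = 254.
The recurrence gives 251 but the closed form gives 254, so the closed form does not satisfy the recurrence.

No, the closed form is incorrect.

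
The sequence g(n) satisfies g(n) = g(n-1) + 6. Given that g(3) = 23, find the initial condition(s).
g(3) = g(0) + 3·6, so g(0) = 23 - 18 = 5.

g(0) = 5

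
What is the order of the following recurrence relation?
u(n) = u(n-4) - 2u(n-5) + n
The order is the largest lag k for which u(n-k) appears. Here the deepest term is u(n-5) (the n term is non-homogeneous and does not affect the order), so the order is 5.

Order 5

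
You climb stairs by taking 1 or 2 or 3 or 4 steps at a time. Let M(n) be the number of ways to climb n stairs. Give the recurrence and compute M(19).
Condition on the size of the last step (1 to 4): before it there were n-1, …, n-4 stairs climbed, and these cases are disjoint, so M(n) = M(n-1) + M(n-2) + M(n-3) + M(n-4) (order-4 linear recurrence).
Initial conditions by direct count (compositions of i into parts ≤ 4): M(1) = 1; M(2) = 2; M(3) = 4; M(4) = 8.
Iterating the recurrence: M(5) = 15, M(6) = 29, M(7) = 56, M(8) = 108, M(9) = 208, M(10) = 401, M(11) = 773, M(12) = 1490, M(13) = 2872, M(14) = 5536, M(15) = 10671, M(16) = 20569, M(17) = 39648, M(18) = 76424, M(19) = 147312.

M(n) = M(n-1) + M(n-2) + M(n-3) + M(n-4), M(1) = 1, M(2) = 2, M(3) = 4, M(4) = 8; M(19) = 147312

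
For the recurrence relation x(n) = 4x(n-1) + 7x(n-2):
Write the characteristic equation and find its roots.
Substitute x(n) = rⁿ and divide through by rⁿ⁻²: r² - 4r - 7 = 0
Discriminant: 4² + 4·7 = 44, not a perfect square, so by the quadratic formula r = (4 ± √44)/2.
General solution: x(n) = A·r₁ⁿ + B·r₂ⁿ where r₁,r₂ = (4 ± √44)/2

Characteristic: r² - 4r - 7 = 0, Roots: r = (4 ± √44)/2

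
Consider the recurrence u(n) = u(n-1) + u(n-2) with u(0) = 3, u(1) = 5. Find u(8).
Computing the sequence terms:
3, 5, 8, 13, 21, 34, 55, 89, 144

144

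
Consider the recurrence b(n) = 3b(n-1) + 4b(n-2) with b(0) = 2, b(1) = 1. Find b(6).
Computing the sequence terms:
2, 1, 11, 37, 155, 613, 2459

2459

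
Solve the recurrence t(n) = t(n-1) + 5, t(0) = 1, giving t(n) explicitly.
Recurrence: t(n) = t(n-1) + 5, initial: t(0) = 1.
Each step adds 5, so t(n) = t(0) + 5n = 5n + 1.

t(n) = 5n + 1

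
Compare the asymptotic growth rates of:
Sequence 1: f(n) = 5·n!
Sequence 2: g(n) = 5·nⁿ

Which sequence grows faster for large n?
Comparing growth rates:
Growth-rate hierarchy: log n ≺ any polynomial ≺ any exponential cⁿ (c>1) ≺ n! ≺ nⁿ.
super-exponential nⁿ dominates factorial asymptotically.

g(n) grows faster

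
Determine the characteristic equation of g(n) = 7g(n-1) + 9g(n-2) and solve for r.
Substitute g(n) = rⁿ and divide through by rⁿ⁻²: r² - 7r - 9 = 0
Discriminant: 7² + 4·9 = 85, not a perfect square, so by the quadratic formula r = (7 ± √85)/2.
General solution: g(n) = A·r₁ⁿ + B·r₂ⁿ where r₁,r₂ = (7 ± √85)/2

Characteristic: r² - 7r - 9 = 0, Roots: r = (7 ± √85)/2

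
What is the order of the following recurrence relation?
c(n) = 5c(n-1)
The order is the largest lag k for which c(n-k) appears. Here the deepest term is c(n-1), so the order is 1.

Order 1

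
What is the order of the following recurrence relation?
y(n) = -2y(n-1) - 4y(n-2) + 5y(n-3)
The order is the largest lag k for which y(n-k) appears. Here the deepest term is y(n-3), so the order is 3.

Order 3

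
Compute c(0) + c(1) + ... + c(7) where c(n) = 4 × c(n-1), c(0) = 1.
Computing the sequence terms: 1, 4, 16, 64, 256, 1024, 4096, 16384
Adding these values together:

21845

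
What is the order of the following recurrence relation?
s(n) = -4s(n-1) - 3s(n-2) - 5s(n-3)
The order is the largest lag k for which s(n-k) appears. Here the deepest term is s(n-3), so the order is 3.

Order 3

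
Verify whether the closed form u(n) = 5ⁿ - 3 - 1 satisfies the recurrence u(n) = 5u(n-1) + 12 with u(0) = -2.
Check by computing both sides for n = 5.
From the recurrence with u(0) = -2:
  u(0) = -2, u(1) = 2, u(2) = 22, u(3) = 122, u(4) = 622, u(5) = 3122
  so the recurrence gives u(5) = 3122.
From the proposed closed form u(n) = 5ⁿ - 3 - 1:
  u(5) = 3121.
The recurrence gives 3122 but the closed form gives 3121, so the closed form does not satisfy the recurrence.

No, the closed form is incorrect.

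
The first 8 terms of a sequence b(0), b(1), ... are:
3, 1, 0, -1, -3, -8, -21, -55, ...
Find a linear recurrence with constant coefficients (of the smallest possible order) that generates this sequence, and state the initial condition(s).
Look for the lowest-order linear relation among consecutive terms.
Observation: b(n) - 3·b(n-1) - (-1)·b(n-2) = 0 holds for the shown terms, and no order-1 relation b(n) = α·b(n-1) + β fits.
Check at n=3: 3·0 + (-1)·1 = -1. ✓

b(n) = 3b(n-1) - b(n-2), b(0) = 3, b(1) = 1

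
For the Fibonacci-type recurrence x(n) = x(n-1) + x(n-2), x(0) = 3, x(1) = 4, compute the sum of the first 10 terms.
Computing the sequence terms: 3, 4, 7, 11, 18, 29, 47, 76, 123, 199
Adding these values together:

517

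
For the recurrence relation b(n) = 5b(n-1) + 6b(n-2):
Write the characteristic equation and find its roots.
Substitute b(n) = rⁿ and divide through by rⁿ⁻²: r² - 5r - 6 = 0
Factor: (r - 6)(r + 1) = 0, so r = 6, -1.
General solution: b(n) = A·6ⁿ + B·(-1)ⁿ

Characteristic: r² - 5r - 6 = 0, Roots: r = 6, -1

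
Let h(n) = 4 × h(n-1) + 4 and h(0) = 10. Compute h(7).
Computing step by step:
h(0) = 10
h(1) = 4 × 10 + 4 = 44
h(2) = 4 × 44 + 4 = 180
h(3) = 4 × 180 + 4 = 724
h(4) = 4 × 724 + 4 = 2900
h(5) = 4 × 2900 + 4 = 11604
h(6) = 4 × 11604 + 4 = 46420
h(7) = 4 × 46420 + 4 = 185684

185684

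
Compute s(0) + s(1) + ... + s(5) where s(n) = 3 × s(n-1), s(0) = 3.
Computing the sequence terms: 3, 9, 27, 81, 243, 729
Adding these values together:

1092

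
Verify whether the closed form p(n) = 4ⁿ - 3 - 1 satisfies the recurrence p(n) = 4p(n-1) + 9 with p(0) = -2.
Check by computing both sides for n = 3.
From the recurrence with p(0) = -2:
  p(0) = -2, p(1) = 1, p(2) = 13, p(3) = 61
  so the recurrence gives p(3) = 61.
From the proposed closed form p(n) = 4ⁿ - 3 - 1:
  p(3) = 60.
The recurrence gives 61 but the closed form gives 60, so the closed form does not satisfy the recurrence.

No, the closed form is incorrect.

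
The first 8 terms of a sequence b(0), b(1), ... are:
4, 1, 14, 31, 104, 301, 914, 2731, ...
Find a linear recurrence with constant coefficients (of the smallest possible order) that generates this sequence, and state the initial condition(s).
Look for the lowest-order linear relation among consecutive terms.
Observation: b(n) - 2·b(n-1) - (3)·b(n-2) = 0 holds for the shown terms, and no order-1 relation b(n) = α·b(n-1) + β fits.
Check at n=3: 2·14 + (3)·1 = 31. ✓

b(n) = 2b(n-1) + 3b(n-2), b(0) = 4, b(1) = 1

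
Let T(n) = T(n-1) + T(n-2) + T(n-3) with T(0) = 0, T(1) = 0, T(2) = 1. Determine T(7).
Computing the sequence terms:
0, 0, 1, 1, 2, 4, 7, 13

13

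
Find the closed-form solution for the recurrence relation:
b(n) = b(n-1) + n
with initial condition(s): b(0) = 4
Recurrence: b(n) = b(n-1) + n, initial: b(0) = 4.
Telescoping: b(n) = b(0) + Σᵢ₌₁ⁿ i = 4 + n(n+1)/2.

b(n) = n(n+1)/2 + 4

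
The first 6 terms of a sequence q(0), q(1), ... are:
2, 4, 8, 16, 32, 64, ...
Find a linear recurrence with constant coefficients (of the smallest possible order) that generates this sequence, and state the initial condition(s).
Look for the lowest-order linear relation among consecutive terms.
Observation: each term is 2× the previous.
Check at n=2: 2·4 = 8. ✓

q(n) = 2 × q(n-1), q(0) = 2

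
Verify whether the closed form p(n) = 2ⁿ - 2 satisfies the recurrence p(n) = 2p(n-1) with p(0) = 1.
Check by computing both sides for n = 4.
From the recurrence with p(0) = 1:
  p(0) = 1, p(1) = 2, p(2) = 4, p(3) = 8, p(4) = 16
  so the recurrence gives p(4) = 16.
From the proposed closed form p(n) = 2ⁿ - 2:
  p(4) = 14.
The recurrence gives 16 but the closed form gives 14, so the closed form does not satisfy the recurrence.

No, the closed form is incorrect.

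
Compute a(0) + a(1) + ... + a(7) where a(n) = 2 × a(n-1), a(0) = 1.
Computing the sequence terms: 1, 2, 4, 8, 16, 32, 64, 128
Adding these values together:

255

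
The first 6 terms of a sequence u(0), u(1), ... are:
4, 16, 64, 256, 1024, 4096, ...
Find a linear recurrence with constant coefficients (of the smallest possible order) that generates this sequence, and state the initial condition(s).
Look for the lowest-order linear relation among consecutive terms.
Observation: each term is 4× the previous.
Check at n=2: 4·16 = 64. ✓

u(n) = 4 × u(n-1), u(0) = 4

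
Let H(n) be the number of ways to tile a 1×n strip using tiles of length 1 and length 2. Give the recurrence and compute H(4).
Condition on the last tile: it has length 1 (leaving a 1×(n-1) strip) or length 2 (leaving a 1×(n-2) strip), so H(n) = H(n-1) + H(n-2) (order-2 linear recurrence).
For 0 ≤ i < 2 only unit tiles fit, so H(i) = 1.
Iterating the recurrence: H(2) = 2, H(3) = 3, H(4) = 5.

H(n) = H(n-1) + H(n-2), with H(i) = 1 for 0 ≤ i < 2; H(4) = 5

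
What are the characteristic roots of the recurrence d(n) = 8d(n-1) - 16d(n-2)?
Substitute d(n) = rⁿ and divide through by rⁿ⁻²: r² - 8r + 16 = 0
Factor: (r - 4)² = 0, so r = 4 (double root).
General solution: d(n) = (A + Bn)·4ⁿ

Characteristic: r² - 8r + 16 = 0, Roots: r = 4 (double root)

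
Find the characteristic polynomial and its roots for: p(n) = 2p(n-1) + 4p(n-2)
Substitute p(n) = rⁿ and divide through by rⁿ⁻²: r² - 2r - 4 = 0
Discriminant: 2² + 4·4 = 20, not a perfect square, so by the quadratic formula r = (2 ± √20)/2.
General solution: p(n) = A·r₁ⁿ + B·r₂ⁿ where r₁,r₂ = (2 ± √20)/2

Characteristic: r² - 2r - 4 = 0, Roots: r = (2 ± √20)/2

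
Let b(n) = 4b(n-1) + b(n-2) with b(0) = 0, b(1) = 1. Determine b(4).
Computing the sequence terms:
0, 1, 4, 17, 72

72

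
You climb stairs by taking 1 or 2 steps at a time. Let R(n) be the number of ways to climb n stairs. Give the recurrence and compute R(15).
Condition on the size of the last step (1 to 2): before it there were n-1, …, n-2 stairs climbed, and these cases are disjoint, so R(n) = R(n-1) + R(n-2) (Fibonacci-type sequence).
Initial conditions by direct count (compositions of i into parts ≤ 2): R(1) = 1; R(2) = 2.
Iterating the recurrence: R(3) = 3, R(4) = 5, R(5) = 8, R(6) = 13, R(7) = 21, R(8) = 34, R(9) = 55, R(10) = 89, R(11) = 144, R(12) = 233, R(13) = 377, R(14) = 610, R(15) = 987.

R(n) = R(n-1) + R(n-2), R(1) = 1, R(2) = 2; R(15) = 987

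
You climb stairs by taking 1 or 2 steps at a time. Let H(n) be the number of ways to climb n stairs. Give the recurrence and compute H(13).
Condition on the size of the last step (1 to 2): before it there were n-1, …, n-2 stairs climbed, and these cases are disjoint, so H(n) = H(n-1) + H(n-2) (Fibonacci-type sequence).
Initial conditions by direct count (compositions of i into parts ≤ 2): H(1) = 1; H(2) = 2.
Iterating the recurrence: H(3) = 3, H(4) = 5, H(5) = 8, H(6) = 13, H(7) = 21, H(8) = 34, H(9) = 55, H(10) = 89, H(11) = 144, H(12) = 233, H(13) = 377.

H(n) = H(n-1) + H(n-2), H(1) = 1, H(2) = 2; H(13) = 377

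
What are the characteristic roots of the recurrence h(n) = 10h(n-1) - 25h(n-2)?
Substitute h(n) = rⁿ and divide through by rⁿ⁻²: r² - 10r + 25 = 0
Factor: (r - 5)² = 0, so r = 5 (double root).
General solution: h(n) = (A + Bn)·5ⁿ

Characteristic: r² - 10r + 25 = 0, Roots: r = 5 (double root)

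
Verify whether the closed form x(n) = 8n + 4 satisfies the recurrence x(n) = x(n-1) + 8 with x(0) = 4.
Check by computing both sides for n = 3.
From the recurrence with x(0) = 4:
  x(0) = 4, x(1) = 12, x(2) = 20, x(3) = 28
  so the recurrence gives x(3) = 28.
From the proposed closed form x(n) = 8n + 4:
  x(3) = 28.
Both sides give 28 at n = 3, and the initial condition(s) match, so the closed form is consistent.

Yes, the closed form is correct.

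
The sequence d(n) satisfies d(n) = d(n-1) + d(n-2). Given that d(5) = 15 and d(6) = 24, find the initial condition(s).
Work backwards using d(k) = d(k+2) - d(k+1):
d(4) = d(6) - d(5) = 24 - 15 = 9
d(3) = d(5) - d(4) = 15 - 9 = 6
d(2) = d(4) - d(3) = 9 - 6 = 3
d(1) = d(3) - d(2) = 6 - 3 = 3
d(0) = d(2) - d(1) = 3 - 3 = 0

d(0) = 0, d(1) = 3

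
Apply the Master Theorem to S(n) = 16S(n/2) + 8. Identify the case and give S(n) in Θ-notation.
Master Theorem template: S(n) = a·S(n/b) + f(n).
Here: a=16, b=2, f(n)=8
Compute log_b(a) = log_2(16) = 4.
f(n) = 8 = O(n^(4-ε)) with ε = 4. Case 1: S(n) = Θ(n^log_b(a)) = Θ(n^4).

Case 1: S(n) = Θ(n^4)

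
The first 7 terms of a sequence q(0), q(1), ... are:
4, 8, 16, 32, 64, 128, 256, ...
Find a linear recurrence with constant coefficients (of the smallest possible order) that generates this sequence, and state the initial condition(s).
Look for the lowest-order linear relation among consecutive terms.
Observation: each term is 2× the previous.
Check at n=2: 2·8 = 16. ✓

q(n) = 2 × q(n-1), q(0) = 4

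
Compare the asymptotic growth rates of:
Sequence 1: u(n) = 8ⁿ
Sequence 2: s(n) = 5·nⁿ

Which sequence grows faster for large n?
Comparing growth rates:
Growth-rate hierarchy: log n ≺ any polynomial ≺ any exponential cⁿ (c>1) ≺ n! ≺ nⁿ.
super-exponential nⁿ dominates exponential base 8 asymptotically.

s(n) grows faster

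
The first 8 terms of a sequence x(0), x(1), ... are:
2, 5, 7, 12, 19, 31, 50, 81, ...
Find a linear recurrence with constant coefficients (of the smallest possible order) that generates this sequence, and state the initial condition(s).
Look for the lowest-order linear relation among consecutive terms.
Observation: x(n) - 1·x(n-1) - (1)·x(n-2) = 0 holds for the shown terms, and no order-1 relation x(n) = α·x(n-1) + β fits.
Check at n=3: 1·7 + (1)·5 = 12. ✓

x(n) = x(n-1) + x(n-2), x(0) = 2, x(1) = 5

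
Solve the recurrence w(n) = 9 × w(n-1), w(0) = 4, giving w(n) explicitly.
Recurrence: w(n) = 9 × w(n-1), initial: w(0) = 4.
Each term is 9 times the previous, so this is geometric with ratio 9. After n steps: w(n) = w(0)·9ⁿ = 4·9ⁿ.

w(n) = 4·9ⁿ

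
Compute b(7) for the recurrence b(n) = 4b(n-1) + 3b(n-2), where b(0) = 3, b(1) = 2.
Computing the sequence terms:
3, 2, 17, 74, 347, 1610, 7481, 34754

34754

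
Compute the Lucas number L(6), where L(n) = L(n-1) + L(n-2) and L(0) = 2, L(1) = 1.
Computing the sequence terms:
2, 1, 3, 4, 7, 11, 18

18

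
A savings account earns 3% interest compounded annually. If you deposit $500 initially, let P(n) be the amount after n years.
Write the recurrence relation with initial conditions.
Each year the balance grows by 3%, i.e. is multiplied by 1 + 3/100 = 1.03, so P(n) = 1.03 × P(n-1). The initial deposit gives P(0) = 500.
Unrolling gives the closed form P(n) = 500 × (1.03)ⁿ.

P(n) = 1.03 × P(n-1), P(0) = 500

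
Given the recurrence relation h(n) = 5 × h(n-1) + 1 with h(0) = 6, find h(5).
Computing step by step:
h(0) = 6
h(1) = 5 × 6 + 1 = 31
h(2) = 5 × 31 + 1 = 156
h(3) = 5 × 156 + 1 = 781
h(4) = 5 × 781 + 1 = 3906
h(5) = 5 × 3906 + 1 = 19531

19531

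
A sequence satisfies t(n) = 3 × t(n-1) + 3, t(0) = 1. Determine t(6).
Computing step by step:
t(0) = 1
t(1) = 3 × 1 + 3 = 6
t(2) = 3 × 6 + 3 = 21
t(3) = 3 × 21 + 3 = 66
t(4) = 3 × 66 + 3 = 201
t(5) = 3 × 201 + 3 = 606
t(6) = 3 × 606 + 3 = 1821

1821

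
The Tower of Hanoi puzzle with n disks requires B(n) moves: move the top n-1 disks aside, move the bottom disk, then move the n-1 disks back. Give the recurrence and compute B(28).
Moving n disks = move the top n-1 disks aside (B(n-1) moves) + move the largest disk (1 move) + move the n-1 disks back on top (B(n-1) moves), so B(n) = 2B(n-1) + 1, with B(1) = 1 (a single disk takes one move).
First terms: 1, 3, 7, 15, 31, 63, … — each is one less than a power of 2. Indeed B(n) + 1 = 2(B(n-1) + 1) with B(1) + 1 = 2, so B(n) + 1 = 2ⁿ and B(n) = 2ⁿ - 1.
Hence B(28) = 2^28 - 1 = 268435456 - 1 = 268435455.

B(n) = 2B(n-1) + 1, B(1) = 1; B(28) = 268435455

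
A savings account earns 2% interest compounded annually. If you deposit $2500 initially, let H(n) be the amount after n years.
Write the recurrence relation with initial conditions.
Each year the balance grows by 2%, i.e. is multiplied by 1 + 2/100 = 1.02, so H(n) = 1.02 × H(n-1). The initial deposit gives H(0) = 2500.
Unrolling gives the closed form H(n) = 2500 × (1.02)ⁿ.

H(n) = 1.02 × H(n-1), H(0) = 2500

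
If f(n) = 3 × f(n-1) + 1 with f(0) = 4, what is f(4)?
Computing step by step:
f(0) = 4
f(1) = 3 × 4 + 1 = 13
f(2) = 3 × 13 + 1 = 40
f(3) = 3 × 40 + 1 = 121
f(4) = 3 × 121 + 1 = 364

364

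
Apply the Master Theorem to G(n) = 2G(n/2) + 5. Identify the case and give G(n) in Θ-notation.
Master Theorem template: G(n) = a·G(n/b) + f(n).
Here: a=2, b=2, f(n)=5
Compute log_b(a) = log_2(2) = 1.
f(n) = 5 = O(n^(1-ε)) with ε = 1. Case 1: G(n) = Θ(n^log_b(a)) = Θ(n).

Case 1: G(n) = Θ(n)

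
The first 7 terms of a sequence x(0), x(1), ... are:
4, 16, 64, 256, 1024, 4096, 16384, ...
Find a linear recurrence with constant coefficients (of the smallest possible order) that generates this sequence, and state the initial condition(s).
Look for the lowest-order linear relation among consecutive terms.
Observation: each term is 4× the previous.
Check at n=2: 4·16 = 64. ✓

x(n) = 4 × x(n-1), x(0) = 4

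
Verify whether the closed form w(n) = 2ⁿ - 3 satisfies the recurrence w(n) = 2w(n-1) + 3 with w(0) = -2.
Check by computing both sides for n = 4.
From the recurrence with w(0) = -2:
  w(0) = -2, w(1) = -1, w(2) = 1, w(3) = 5, w(4) = 13
  so the recurrence gives w(4) = 13.
From the proposed closed form w(n) = 2ⁿ - 3:
  w(4) = 13.
Both sides give 13 at n = 4, and the initial condition(s) match, so the closed form is consistent.

Yes, the closed form is correct.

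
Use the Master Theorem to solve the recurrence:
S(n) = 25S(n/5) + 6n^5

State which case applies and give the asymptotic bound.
Master Theorem template: S(n) = a·S(n/b) + f(n).
Here: a=25, b=5, f(n)=6n^5
Compute log_b(a) = log_5(25) = 2.
f(n) = 6n^5 = Ω(n^(2+ε)) with ε = 3, and the regularity condition holds (a·f(n/b) = (a/b^5)·f(n) with a/b^5 = 5^-3 < 1). Case 3: S(n) = Θ(f(n)) = Θ(n^5).

Case 3: S(n) = Θ(n^5)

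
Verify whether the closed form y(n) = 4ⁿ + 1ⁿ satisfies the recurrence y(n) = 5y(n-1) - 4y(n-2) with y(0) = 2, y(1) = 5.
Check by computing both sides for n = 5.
From the recurrence with y(0) = 2, y(1) = 5:
  y(0) = 2, y(1) = 5, y(2) = 17, y(3) = 65, y(4) = 257, y(5) = 1025
  so the recurrence gives y(5) = 1025.
From the proposed closed form y(n) = 4ⁿ + 1ⁿ:
  y(5) = 1025.
Both sides give 1025 at n = 5, and the initial condition(s) match, so the closed form is consistent.

Yes, the closed form is correct.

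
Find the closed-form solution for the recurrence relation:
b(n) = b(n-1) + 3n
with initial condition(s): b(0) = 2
Recurrence: b(n) = b(n-1) + 3n, initial: b(0) = 2.
Telescoping: b(n) = b(0) + 3·Σᵢ₌₁ⁿ i = 2 + 3·n(n+1)/2.

b(n) = 3·n(n+1)/2 + 2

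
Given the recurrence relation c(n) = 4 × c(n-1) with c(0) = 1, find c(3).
Computing step by step:
c(0) = 1
c(1) = 4 × 1 = 4
c(2) = 4 × 4 = 16
c(3) = 4 × 16 = 64

64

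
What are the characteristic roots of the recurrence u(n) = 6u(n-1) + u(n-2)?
Substitute u(n) = rⁿ and divide through by rⁿ⁻²: r² - 6r - 1 = 0
Discriminant: 6² + 4·1 = 40, not a perfect square, so by the quadratic formula r = (6 ± √40)/2.
General solution: u(n) = A·r₁ⁿ + B·r₂ⁿ where r₁,r₂ = (6 ± √40)/2

Characteristic: r² - 6r - 1 = 0, Roots: r = (6 ± √40)/2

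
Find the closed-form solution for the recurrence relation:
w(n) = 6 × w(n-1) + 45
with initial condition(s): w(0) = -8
Recurrence: w(n) = 6 × w(n-1) + 45, initial: w(0) = -8.
Try w(n) = A·6ⁿ + C. Substituting: A·6ⁿ + C = 6(A·6ⁿ⁻¹ + C) + 45 = A·6ⁿ + 6C + 45, so C = 6C + 45, giving C = -9. Then w(0) = A - 9 = -8 gives A = 1.

w(n) = 6ⁿ - 9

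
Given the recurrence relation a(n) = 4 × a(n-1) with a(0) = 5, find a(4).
Computing step by step:
a(0) = 5
a(1) = 4 × 5 = 20
a(2) = 4 × 20 = 80
a(3) = 4 × 80 = 320
a(4) = 4 × 320 = 1280

1280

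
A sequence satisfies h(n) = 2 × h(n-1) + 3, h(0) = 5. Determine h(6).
Computing step by step:
h(0) = 5
h(1) = 2 × 5 + 3 = 13
h(2) = 2 × 13 + 3 = 29
h(3) = 2 × 29 + 3 = 61
h(4) = 2 × 61 + 3 = 125
h(5) = 2 × 125 + 3 = 253
h(6) = 2 × 253 + 3 = 509

509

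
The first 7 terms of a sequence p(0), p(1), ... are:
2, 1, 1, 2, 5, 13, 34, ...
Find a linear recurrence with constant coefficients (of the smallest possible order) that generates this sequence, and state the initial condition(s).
Look for the lowest-order linear relation among consecutive terms.
Observation: p(n) - 3·p(n-1) - (-1)·p(n-2) = 0 holds for the shown terms, and no order-1 relation p(n) = α·p(n-1) + β fits.
Check at n=3: 3·1 + (-1)·1 = 2. ✓

p(n) = 3p(n-1) - p(n-2), p(0) = 2, p(1) = 1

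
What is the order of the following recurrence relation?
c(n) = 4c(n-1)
The order is the largest lag k for which c(n-k) appears. Here the deepest term is c(n-1), so the order is 1.

Order 1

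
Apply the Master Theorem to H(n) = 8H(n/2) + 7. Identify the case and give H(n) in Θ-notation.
Master Theorem template: H(n) = a·H(n/b) + f(n).
Here: a=8, b=2, f(n)=7
Compute log_b(a) = log_2(8) = 3.
f(n) = 7 = O(n^(3-ε)) with ε = 3. Case 1: H(n) = Θ(n^log_b(a)) = Θ(n^3).

Case 1: H(n) = Θ(n^3)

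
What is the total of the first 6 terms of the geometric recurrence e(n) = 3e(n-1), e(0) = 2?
Computing the sequence terms: 2, 6, 18, 54, 162, 486
Adding these values together:

728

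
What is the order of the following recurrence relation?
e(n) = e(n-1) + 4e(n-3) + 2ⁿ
The order is the largest lag k for which e(n-k) appears. Here the deepest term is e(n-3) (the 2ⁿ term is non-homogeneous and does not affect the order), so the order is 3.

Order 3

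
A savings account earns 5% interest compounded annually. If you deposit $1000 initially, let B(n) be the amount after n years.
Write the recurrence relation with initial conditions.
Each year the balance grows by 5%, i.e. is multiplied by 1 + 5/100 = 1.05, so B(n) = 1.05 × B(n-1). The initial deposit gives B(0) = 1000.
Unrolling gives the closed form B(n) = 1000 × (1.05)ⁿ.

B(n) = 1.05 × B(n-1), B(0) = 1000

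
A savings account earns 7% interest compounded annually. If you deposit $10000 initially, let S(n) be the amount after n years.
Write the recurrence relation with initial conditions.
Each year the balance grows by 7%, i.e. is multiplied by 1 + 7/100 = 1.07, so S(n) = 1.07 × S(n-1). The initial deposit gives S(0) = 10000.
Unrolling gives the closed form S(n) = 10000 × (1.07)ⁿ.

S(n) = 1.07 × S(n-1), S(0) = 10000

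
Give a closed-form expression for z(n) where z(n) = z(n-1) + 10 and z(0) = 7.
Recurrence: z(n) = z(n-1) + 10, initial: z(0) = 7.
Each step adds 10, so z(n) = z(0) + 10n = 10n + 7.

z(n) = 10n + 7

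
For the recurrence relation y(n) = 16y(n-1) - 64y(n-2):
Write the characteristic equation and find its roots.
Substitute y(n) = rⁿ and divide through by rⁿ⁻²: r² - 16r + 64 = 0
Factor: (r - 8)² = 0, so r = 8 (double root).
General solution: y(n) = (A + Bn)·8ⁿ

Characteristic: r² - 16r + 64 = 0, Roots: r = 8 (double root)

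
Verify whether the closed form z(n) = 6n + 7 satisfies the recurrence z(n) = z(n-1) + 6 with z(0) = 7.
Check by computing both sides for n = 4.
From the recurrence with z(0) = 7:
  z(0) = 7, z(1) = 13, z(2) = 19, z(3) = 25, z(4) = 31
  so the recurrence gives z(4) = 31.
From the proposed closed form z(n) = 6n + 7:
  z(4) = 31.
Both sides give 31 at n = 4, and the initial condition(s) match, so the closed form is consistent.

Yes, the closed form is correct.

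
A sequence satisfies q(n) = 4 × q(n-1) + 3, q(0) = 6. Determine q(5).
Computing step by step:
q(0) = 6
q(1) = 4 × 6 + 3 = 27
q(2) = 4 × 27 + 3 = 111
q(3) = 4 × 111 + 3 = 447
q(4) = 4 × 447 + 3 = 1791
q(5) = 4 × 1791 + 3 = 7167

7167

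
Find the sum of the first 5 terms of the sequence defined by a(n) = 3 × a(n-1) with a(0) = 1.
Computing the sequence terms: 1, 3, 9, 27, 81
Adding these values together:

121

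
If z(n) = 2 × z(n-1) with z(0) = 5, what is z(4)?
Computing step by step:
z(0) = 5
z(1) = 2 × 5 = 10
z(2) = 2 × 10 = 20
z(3) = 2 × 20 = 40
z(4) = 2 × 40 = 80

80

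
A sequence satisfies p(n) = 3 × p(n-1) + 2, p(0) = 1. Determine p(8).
Computing step by step:
p(0) = 1
p(1) = 3 × 1 + 2 = 5
p(2) = 3 × 5 + 2 = 17
p(3) = 3 × 17 + 2 = 53
p(4) = 3 × 53 + 2 = 161
p(5) = 3 × 161 + 2 = 485
p(6) = 3 × 485 + 2 = 1457
p(7) = 3 × 1457 + 2 = 4373
p(8) = 3 × 4373 + 2 = 13121

13121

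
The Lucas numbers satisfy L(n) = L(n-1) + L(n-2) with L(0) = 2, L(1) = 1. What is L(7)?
Computing the sequence terms:
2, 1, 3, 4, 7, 11, 18, 29

29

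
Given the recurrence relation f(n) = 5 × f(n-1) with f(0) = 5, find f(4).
Computing step by step:
f(0) = 5
f(1) = 5 × 5 = 25
f(2) = 5 × 25 = 125
f(3) = 5 × 125 = 625
f(4) = 5 × 625 = 3125

3125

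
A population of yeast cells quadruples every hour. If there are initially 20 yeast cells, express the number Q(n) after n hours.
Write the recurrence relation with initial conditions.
Each hour multiplies the count by 4, so the count after n hours depends only on the count after n-1 hours: Q(n) = 4 × Q(n-1). The starting count gives Q(0) = 20.
Unrolling n times gives the closed form Q(n) = 20 × 4ⁿ.

Q(n) = 4 × Q(n-1), Q(0) = 20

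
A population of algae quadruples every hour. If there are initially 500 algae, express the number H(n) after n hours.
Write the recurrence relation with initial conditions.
Each hour multiplies the count by 4, so the count after n hours depends only on the count after n-1 hours: H(n) = 4 × H(n-1). The starting count gives H(0) = 500.
Unrolling n times gives the closed form H(n) = 500 × 4ⁿ.

H(n) = 4 × H(n-1), H(0) = 500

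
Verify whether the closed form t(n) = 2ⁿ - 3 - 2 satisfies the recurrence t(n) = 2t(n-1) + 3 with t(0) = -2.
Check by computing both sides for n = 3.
From the recurrence with t(0) = -2:
  t(0) = -2, t(1) = -1, t(2) = 1, t(3) = 5
  so the recurrence gives t(3) = 5.
From the proposed closed form t(n) = 2ⁿ - 3 - 2:
  t(3) = 3.
The recurrence gives 5 but the closed form gives 3, so the closed form does not satisfy the recurrence.

No, the closed form is incorrect.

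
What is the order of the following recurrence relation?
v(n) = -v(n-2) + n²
The order is the largest lag k for which v(n-k) appears. Here the deepest term is v(n-2) (the n² term is non-homogeneous and does not affect the order), so the order is 2.

Order 2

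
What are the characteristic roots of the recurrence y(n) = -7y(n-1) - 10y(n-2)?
Substitute y(n) = rⁿ and divide through by rⁿ⁻²: r² + 7r + 10 = 0
Factor: (r + 2)(r + 5) = 0, so r = -2, -5.
General solution: y(n) = A·(-2)ⁿ + B·(-5)ⁿ

Characteristic: r² + 7r + 10 = 0, Roots: r = -2, -5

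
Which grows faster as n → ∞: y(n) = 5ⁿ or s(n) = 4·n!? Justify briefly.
Comparing growth rates:
Growth-rate hierarchy: log n ≺ any polynomial ≺ any exponential cⁿ (c>1) ≺ n! ≺ nⁿ.
factorial dominates exponential base 5 asymptotically.

s(n) grows faster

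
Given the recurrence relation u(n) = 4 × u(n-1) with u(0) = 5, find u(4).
Computing step by step:
u(0) = 5
u(1) = 4 × 5 = 20
u(2) = 4 × 20 = 80
u(3) = 4 × 80 = 320
u(4) = 4 × 320 = 1280

1280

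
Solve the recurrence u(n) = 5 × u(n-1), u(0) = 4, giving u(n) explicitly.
Recurrence: u(n) = 5 × u(n-1), initial: u(0) = 4.
Each term is 5 times the previous, so this is geometric with ratio 5. After n steps: u(n) = u(0)·5ⁿ = 4·5ⁿ.

u(n) = 4·5ⁿ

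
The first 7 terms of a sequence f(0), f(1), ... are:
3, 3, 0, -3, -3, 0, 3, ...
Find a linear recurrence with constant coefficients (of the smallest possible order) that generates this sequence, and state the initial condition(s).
Look for the lowest-order linear relation among consecutive terms.
Observation: f(n) - 1·f(n-1) - (-1)·f(n-2) = 0 holds for the shown terms, and no order-1 relation f(n) = α·f(n-1) + β fits.
Check at n=3: 1·0 + (-1)·3 = -3. ✓

f(n) = f(n-1) - f(n-2), f(0) = 3, f(1) = 3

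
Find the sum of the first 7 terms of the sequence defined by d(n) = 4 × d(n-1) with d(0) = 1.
Computing the sequence terms: 1, 4, 16, 64, 256, 1024, 4096
Adding these values together:

5461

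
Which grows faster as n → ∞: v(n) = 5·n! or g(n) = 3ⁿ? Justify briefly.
Comparing growth rates:
Growth-rate hierarchy: log n ≺ any polynomial ≺ any exponential cⁿ (c>1) ≺ n! ≺ nⁿ.
factorial dominates exponential base 3 asymptotically.

v(n) grows faster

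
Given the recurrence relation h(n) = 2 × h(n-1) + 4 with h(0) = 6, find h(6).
Computing step by step:
h(0) = 6
h(1) = 2 × 6 + 4 = 16
h(2) = 2 × 16 + 4 = 36
h(3) = 2 × 36 + 4 = 76
h(4) = 2 × 76 + 4 = 156
h(5) = 2 × 156 + 4 = 316
h(6) = 2 × 316 + 4 = 636

636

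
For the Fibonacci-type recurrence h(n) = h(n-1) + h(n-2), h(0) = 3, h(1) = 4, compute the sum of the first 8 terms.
Computing the sequence terms: 3, 4, 7, 11, 18, 29, 47, 76
Adding these values together:

195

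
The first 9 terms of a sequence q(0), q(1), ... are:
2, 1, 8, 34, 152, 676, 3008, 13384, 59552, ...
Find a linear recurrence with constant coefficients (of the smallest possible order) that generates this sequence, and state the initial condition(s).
Look for the lowest-order linear relation among consecutive terms.
Observation: q(n) - 4·q(n-1) - (2)·q(n-2) = 0 holds for the shown terms, and no order-1 relation q(n) = α·q(n-1) + β fits.
Check at n=3: 4·8 + (2)·1 = 34. ✓

q(n) = 4q(n-1) + 2q(n-2), q(0) = 2, q(1) = 1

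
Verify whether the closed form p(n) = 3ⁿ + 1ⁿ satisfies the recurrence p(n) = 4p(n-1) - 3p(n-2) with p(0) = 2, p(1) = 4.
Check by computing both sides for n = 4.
From the recurrence with p(0) = 2, p(1) = 4:
  p(0) = 2, p(1) = 4, p(2) = 10, p(3) = 28, p(4) = 82
  so the recurrence gives p(4) = 82.
From the proposed closed form p(n) = 3ⁿ + 1ⁿ:
  p(4) = 82.
Both sides give 82 at n = 4, and the initial condition(s) match, so the closed form is consistent.

Yes, the closed form is correct.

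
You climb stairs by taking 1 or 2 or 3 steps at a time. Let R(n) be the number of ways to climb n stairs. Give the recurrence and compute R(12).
Condition on the size of the last step (1 to 3): before it there were n-1, …, n-3 stairs climbed, and these cases are disjoint, so R(n) = R(n-1) + R(n-2) + R(n-3) (order-3 linear recurrence).
Initial conditions by direct count (compositions of i into parts ≤ 3): R(1) = 1; R(2) = 2; R(3) = 4.
Iterating the recurrence: R(4) = 7, R(5) = 13, R(6) = 24, R(7) = 44, R(8) = 81, R(9) = 149, R(10) = 274, R(11) = 504, R(12) = 927.

R(n) = R(n-1) + R(n-2) + R(n-3), R(1) = 1, R(2) = 2, R(3) = 4; R(12) = 927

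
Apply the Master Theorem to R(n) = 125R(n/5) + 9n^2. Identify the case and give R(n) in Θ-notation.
Master Theorem template: R(n) = a·R(n/b) + f(n).
Here: a=125, b=5, f(n)=9n^2
Compute log_b(a) = log_5(125) = 3.
f(n) = 9n^2 = O(n^(3-ε)) with ε = 1. Case 1: R(n) = Θ(n^log_b(a)) = Θ(n^3).

Case 1: R(n) = Θ(n^3)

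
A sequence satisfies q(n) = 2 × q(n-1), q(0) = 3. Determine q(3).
Computing step by step:
q(0) = 3
q(1) = 2 × 3 = 6
q(2) = 2 × 6 = 12
q(3) = 2 × 12 = 24

24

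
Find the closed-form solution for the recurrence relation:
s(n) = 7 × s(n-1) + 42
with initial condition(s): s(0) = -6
Recurrence: s(n) = 7 × s(n-1) + 42, initial: s(0) = -6.
Try s(n) = A·7ⁿ + C. Substituting: A·7ⁿ + C = 7(A·7ⁿ⁻¹ + C) + 42 = A·7ⁿ + 7C + 42, so C = 7C + 42, giving C = -7. Then s(0) = A - 7 = -6 gives A = 1.

s(n) = 7ⁿ - 7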